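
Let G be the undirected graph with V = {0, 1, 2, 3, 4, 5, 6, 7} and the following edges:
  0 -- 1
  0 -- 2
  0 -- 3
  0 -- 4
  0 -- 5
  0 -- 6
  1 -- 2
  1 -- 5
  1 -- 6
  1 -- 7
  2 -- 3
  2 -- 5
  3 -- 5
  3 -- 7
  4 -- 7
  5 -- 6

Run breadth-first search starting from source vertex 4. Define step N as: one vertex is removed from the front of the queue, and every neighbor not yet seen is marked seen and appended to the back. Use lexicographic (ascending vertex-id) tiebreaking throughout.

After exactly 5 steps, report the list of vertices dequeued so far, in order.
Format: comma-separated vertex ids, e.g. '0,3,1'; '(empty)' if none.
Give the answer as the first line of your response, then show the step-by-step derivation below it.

4,0,7,1,2

step 1: dequeue 4; queue=[0,7]; order=4
step 2: dequeue 0; queue=[7,1,2,3,5,6]; order=4,0
step 3: dequeue 7; queue=[1,2,3,5,6]; order=4,0,7
step 4: dequeue 1; queue=[2,3,5,6]; order=4,0,7,1
step 5: dequeue 2; queue=[3,5,6]; order=4,0,7,1,2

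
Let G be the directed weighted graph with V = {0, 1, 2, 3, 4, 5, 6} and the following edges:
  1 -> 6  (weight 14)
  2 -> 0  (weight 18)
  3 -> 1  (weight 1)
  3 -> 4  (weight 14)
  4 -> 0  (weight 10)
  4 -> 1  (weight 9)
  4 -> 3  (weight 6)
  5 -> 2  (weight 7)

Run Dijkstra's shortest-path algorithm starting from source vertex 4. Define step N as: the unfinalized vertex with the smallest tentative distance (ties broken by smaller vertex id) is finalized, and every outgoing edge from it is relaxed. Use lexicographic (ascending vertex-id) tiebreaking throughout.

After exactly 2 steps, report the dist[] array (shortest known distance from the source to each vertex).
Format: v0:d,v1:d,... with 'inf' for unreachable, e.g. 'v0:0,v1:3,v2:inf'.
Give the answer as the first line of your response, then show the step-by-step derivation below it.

v0:10,v1:7,v2:inf,v3:6,v4:0,v5:inf,v6:inf

step 1: dist = v0:10,v1:9,v2:inf,v3:6,v4:0,v5:inf,v6:inf
step 2: dist = v0:10,v1:7,v2:inf,v3:6,v4:0,v5:inf,v6:inf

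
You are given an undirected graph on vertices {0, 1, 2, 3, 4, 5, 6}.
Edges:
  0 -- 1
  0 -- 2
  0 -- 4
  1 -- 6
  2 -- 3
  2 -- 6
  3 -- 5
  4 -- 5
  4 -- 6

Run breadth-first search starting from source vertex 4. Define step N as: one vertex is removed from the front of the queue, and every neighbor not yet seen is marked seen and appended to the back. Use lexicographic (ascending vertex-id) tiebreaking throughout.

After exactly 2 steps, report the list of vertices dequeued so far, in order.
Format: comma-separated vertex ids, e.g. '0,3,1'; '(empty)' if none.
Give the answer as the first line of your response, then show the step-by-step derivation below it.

4,0

step 1: dequeue 4; queue=[0,5,6]; order=4
step 2: dequeue 0; queue=[5,6,1,2]; order=4,0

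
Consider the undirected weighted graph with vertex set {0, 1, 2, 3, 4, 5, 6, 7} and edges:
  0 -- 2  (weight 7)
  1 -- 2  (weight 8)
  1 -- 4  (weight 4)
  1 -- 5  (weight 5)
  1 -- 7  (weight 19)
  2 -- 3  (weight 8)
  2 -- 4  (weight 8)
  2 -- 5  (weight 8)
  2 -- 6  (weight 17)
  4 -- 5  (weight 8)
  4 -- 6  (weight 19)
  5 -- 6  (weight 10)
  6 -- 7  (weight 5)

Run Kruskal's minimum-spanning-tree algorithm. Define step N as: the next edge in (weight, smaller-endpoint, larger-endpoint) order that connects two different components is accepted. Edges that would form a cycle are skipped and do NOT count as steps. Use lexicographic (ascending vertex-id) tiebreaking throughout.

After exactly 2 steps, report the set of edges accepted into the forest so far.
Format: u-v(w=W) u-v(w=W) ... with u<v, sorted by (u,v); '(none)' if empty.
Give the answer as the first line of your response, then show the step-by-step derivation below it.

1-4(w=4) 1-5(w=5)

step 1: add edge 1-4 (w=4); MST = {1-4(w=4)}
step 2: add edge 1-5 (w=5); MST = {1-4(w=4) 1-5(w=5)}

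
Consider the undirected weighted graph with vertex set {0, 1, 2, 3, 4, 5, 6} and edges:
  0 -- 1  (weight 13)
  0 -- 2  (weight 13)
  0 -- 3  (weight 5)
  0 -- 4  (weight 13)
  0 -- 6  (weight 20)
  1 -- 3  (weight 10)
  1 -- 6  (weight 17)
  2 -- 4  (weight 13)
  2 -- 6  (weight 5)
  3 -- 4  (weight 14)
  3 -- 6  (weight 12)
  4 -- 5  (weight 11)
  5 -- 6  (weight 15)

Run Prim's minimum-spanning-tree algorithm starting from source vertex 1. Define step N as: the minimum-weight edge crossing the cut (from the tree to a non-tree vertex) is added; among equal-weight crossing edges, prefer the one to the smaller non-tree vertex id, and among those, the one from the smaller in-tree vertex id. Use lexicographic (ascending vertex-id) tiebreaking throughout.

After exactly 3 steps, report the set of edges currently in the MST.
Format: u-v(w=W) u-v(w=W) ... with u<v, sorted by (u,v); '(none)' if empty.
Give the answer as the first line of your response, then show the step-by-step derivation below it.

0-3(w=5) 1-3(w=10) 3-6(w=12)

step 1: add edge 1-3 (w=10); MST = {1-3(w=10)}
step 2: add edge 0-3 (w=5); MST = {0-3(w=5) 1-3(w=10)}
step 3: add edge 3-6 (w=12); MST = {0-3(w=5) 1-3(w=10) 3-6(w=12)}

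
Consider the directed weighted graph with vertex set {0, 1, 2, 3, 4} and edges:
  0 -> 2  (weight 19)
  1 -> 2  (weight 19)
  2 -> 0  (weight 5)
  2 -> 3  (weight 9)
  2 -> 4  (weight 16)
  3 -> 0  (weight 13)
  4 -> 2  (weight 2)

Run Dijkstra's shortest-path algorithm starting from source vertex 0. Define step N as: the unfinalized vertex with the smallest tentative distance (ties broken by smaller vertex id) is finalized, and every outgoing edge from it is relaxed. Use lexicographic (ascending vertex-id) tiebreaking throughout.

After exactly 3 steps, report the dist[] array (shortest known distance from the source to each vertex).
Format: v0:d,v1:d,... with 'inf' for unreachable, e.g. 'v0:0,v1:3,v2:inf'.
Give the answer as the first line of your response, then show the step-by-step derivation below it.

v0:0,v1:inf,v2:19,v3:28,v4:35

step 1: dist = v0:0,v1:inf,v2:19,v3:inf,v4:inf
step 2: dist = v0:0,v1:inf,v2:19,v3:28,v4:35
step 3: dist = v0:0,v1:inf,v2:19,v3:28,v4:35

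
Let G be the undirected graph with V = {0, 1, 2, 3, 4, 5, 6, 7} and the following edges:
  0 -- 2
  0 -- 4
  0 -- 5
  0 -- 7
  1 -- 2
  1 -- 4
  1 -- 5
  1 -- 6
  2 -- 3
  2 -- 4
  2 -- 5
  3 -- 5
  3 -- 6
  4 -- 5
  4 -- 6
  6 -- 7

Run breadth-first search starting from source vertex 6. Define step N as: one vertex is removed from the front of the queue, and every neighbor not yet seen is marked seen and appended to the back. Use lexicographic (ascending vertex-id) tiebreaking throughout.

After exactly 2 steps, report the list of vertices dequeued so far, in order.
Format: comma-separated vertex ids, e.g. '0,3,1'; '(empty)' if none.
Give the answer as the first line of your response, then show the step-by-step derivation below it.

6,1

step 1: dequeue 6; queue=[1,3,4,7]; order=6
step 2: dequeue 1; queue=[3,4,7,2,5]; order=6,1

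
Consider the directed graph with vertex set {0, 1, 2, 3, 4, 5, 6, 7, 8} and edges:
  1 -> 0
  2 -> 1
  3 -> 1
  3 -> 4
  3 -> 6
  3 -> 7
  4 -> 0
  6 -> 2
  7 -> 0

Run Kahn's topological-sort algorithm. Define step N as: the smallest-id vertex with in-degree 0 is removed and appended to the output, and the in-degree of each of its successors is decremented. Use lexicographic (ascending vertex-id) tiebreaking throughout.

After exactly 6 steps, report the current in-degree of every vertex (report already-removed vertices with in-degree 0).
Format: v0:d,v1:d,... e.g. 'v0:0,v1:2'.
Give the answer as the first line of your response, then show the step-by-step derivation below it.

v0:1,v1:0,v2:0,v3:0,v4:0,v5:0,v6:0,v7:0,v8:0

step 1: output 3; order=[3]; indeg=(3,1,1,0,0,0,0,0,0)
step 2: output 4; order=[3,4]; indeg=(2,1,1,0,0,0,0,0,0)
step 3: output 5; order=[3,4,5]; indeg=(2,1,1,0,0,0,0,0,0)
step 4: output 6; order=[3,4,5,6]; indeg=(2,1,0,0,0,0,0,0,0)
step 5: output 2; order=[3,4,5,6,2]; indeg=(2,0,0,0,0,0,0,0,0)
step 6: output 1; order=[3,4,5,6,2,1]; indeg=(1,0,0,0,0,0,0,0,0)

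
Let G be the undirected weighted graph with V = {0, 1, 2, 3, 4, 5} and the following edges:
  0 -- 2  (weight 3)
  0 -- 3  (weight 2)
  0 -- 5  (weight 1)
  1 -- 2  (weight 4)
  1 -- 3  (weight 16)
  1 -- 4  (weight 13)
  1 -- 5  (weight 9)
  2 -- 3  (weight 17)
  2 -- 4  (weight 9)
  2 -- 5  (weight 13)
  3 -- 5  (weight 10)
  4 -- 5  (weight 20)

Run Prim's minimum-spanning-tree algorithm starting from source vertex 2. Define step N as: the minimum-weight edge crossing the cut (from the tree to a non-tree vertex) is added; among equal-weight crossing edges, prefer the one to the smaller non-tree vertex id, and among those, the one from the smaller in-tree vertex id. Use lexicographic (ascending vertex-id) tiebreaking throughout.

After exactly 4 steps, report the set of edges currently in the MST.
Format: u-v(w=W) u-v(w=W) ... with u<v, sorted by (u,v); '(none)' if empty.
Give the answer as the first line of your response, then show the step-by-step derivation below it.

0-2(w=3) 0-3(w=2) 0-5(w=1) 1-2(w=4)

step 1: add edge 0-2 (w=3); MST = {0-2(w=3)}
step 2: add edge 0-5 (w=1); MST = {0-2(w=3) 0-5(w=1)}
step 3: add edge 0-3 (w=2); MST = {0-2(w=3) 0-3(w=2) 0-5(w=1)}
step 4: add edge 1-2 (w=4); MST = {0-2(w=3) 0-3(w=2) 0-5(w=1) 1-2(w=4)}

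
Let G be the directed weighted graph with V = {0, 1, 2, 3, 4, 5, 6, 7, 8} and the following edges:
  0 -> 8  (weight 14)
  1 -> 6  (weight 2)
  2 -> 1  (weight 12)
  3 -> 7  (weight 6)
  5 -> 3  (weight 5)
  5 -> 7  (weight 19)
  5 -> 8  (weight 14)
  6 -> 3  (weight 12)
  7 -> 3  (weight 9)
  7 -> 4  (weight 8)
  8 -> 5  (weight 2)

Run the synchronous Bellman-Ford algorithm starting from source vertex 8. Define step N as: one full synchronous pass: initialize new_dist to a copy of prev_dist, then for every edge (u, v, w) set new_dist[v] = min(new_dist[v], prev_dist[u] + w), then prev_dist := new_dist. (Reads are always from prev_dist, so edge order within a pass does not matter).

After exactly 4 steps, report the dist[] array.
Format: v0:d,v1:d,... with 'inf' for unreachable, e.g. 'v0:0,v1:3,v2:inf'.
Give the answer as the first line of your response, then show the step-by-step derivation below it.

v0:inf,v1:inf,v2:inf,v3:7,v4:21,v5:2,v6:inf,v7:13,v8:0

step 1: dist = v0:inf,v1:inf,v2:inf,v3:inf,v4:inf,v5:2,v6:inf,v7:inf,v8:0
step 2: dist = v0:inf,v1:inf,v2:inf,v3:7,v4:inf,v5:2,v6:inf,v7:21,v8:0
step 3: dist = v0:inf,v1:inf,v2:inf,v3:7,v4:29,v5:2,v6:inf,v7:13,v8:0
step 4: dist = v0:inf,v1:inf,v2:inf,v3:7,v4:21,v5:2,v6:inf,v7:13,v8:0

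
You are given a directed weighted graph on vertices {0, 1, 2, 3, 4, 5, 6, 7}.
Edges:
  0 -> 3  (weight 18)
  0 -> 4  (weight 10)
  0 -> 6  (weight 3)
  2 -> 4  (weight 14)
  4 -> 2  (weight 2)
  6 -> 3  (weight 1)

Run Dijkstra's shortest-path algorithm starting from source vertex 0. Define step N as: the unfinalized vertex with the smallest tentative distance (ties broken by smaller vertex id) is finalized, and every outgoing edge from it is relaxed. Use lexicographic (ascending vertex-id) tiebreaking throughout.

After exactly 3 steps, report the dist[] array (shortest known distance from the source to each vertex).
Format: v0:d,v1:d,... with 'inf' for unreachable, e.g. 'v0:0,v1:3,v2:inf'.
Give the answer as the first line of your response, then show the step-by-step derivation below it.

v0:0,v1:inf,v2:inf,v3:4,v4:10,v5:inf,v6:3,v7:inf

step 1: dist = v0:0,v1:inf,v2:inf,v3:18,v4:10,v5:inf,v6:3,v7:inf
step 2: dist = v0:0,v1:inf,v2:inf,v3:4,v4:10,v5:inf,v6:3,v7:inf
step 3: dist = v0:0,v1:inf,v2:inf,v3:4,v4:10,v5:inf,v6:3,v7:inf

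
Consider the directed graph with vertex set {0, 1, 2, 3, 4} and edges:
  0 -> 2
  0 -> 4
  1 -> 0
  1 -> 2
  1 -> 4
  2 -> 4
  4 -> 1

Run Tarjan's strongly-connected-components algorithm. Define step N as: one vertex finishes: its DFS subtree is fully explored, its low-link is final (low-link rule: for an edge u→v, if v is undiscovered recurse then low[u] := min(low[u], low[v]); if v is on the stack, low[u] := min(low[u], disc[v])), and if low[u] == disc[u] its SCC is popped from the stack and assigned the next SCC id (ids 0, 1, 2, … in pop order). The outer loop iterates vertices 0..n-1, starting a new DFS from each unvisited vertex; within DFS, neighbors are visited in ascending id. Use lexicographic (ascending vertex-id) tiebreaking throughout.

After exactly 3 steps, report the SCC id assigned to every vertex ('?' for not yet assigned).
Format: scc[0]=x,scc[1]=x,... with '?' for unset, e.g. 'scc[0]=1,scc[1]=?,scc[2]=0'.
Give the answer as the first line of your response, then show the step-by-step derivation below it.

scc[0]=?,scc[1]=?,scc[2]=?,scc[3]=?,scc[4]=?

step 1: low=(low[0]=0,low[1]=0,low[2]=1,low[3]=?,low[4]=2); scc=(scc[0]=?,scc[1]=?,scc[2]=?,scc[3]=?,scc[4]=?)
step 2: low=(low[0]=0,low[1]=0,low[2]=1,low[3]=?,low[4]=0); scc=(scc[0]=?,scc[1]=?,scc[2]=?,scc[3]=?,scc[4]=?)
step 3: low=(low[0]=0,low[1]=0,low[2]=0,low[3]=?,low[4]=0); scc=(scc[0]=?,scc[1]=?,scc[2]=?,scc[3]=?,scc[4]=?)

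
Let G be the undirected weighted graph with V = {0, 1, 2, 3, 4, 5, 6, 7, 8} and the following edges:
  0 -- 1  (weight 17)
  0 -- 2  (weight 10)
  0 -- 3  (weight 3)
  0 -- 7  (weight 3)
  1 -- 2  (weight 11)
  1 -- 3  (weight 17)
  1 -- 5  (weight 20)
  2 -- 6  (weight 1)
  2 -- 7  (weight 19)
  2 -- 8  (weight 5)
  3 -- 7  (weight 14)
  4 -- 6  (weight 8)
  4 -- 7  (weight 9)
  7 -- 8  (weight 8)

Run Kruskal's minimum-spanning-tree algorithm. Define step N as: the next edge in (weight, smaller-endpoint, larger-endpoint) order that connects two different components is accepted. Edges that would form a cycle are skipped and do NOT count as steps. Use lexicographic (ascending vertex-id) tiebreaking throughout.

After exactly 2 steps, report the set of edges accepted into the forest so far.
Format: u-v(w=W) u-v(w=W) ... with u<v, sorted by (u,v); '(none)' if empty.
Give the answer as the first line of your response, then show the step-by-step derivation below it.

0-3(w=3) 2-6(w=1)

step 1: add edge 2-6 (w=1); MST = {2-6(w=1)}
step 2: add edge 0-3 (w=3); MST = {0-3(w=3) 2-6(w=1)}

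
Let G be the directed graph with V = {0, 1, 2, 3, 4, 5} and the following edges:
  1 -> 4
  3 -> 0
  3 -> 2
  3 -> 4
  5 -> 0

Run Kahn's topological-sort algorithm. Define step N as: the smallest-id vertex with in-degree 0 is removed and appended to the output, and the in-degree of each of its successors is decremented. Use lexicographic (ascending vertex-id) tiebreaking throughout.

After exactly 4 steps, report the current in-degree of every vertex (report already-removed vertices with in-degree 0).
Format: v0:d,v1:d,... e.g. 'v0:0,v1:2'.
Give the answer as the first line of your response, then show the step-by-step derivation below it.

v0:1,v1:0,v2:0,v3:0,v4:0,v5:0

step 1: output 1; order=[1]; indeg=(2,0,1,0,1,0)
step 2: output 3; order=[1,3]; indeg=(1,0,0,0,0,0)
step 3: output 2; order=[1,3,2]; indeg=(1,0,0,0,0,0)
step 4: output 4; order=[1,3,2,4]; indeg=(1,0,0,0,0,0)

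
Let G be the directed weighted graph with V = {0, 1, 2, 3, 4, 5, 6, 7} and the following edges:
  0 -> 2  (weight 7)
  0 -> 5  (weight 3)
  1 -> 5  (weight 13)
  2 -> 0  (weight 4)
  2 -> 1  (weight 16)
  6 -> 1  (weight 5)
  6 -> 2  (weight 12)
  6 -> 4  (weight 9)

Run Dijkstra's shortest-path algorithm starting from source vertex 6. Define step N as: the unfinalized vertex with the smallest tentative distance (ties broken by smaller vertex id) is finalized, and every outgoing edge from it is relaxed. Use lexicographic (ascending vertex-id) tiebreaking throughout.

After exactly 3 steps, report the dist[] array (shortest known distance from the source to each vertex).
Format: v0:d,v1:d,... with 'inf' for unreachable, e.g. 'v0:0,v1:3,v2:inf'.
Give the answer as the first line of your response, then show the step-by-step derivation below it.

v0:inf,v1:5,v2:12,v3:inf,v4:9,v5:18,v6:0,v7:inf

step 1: dist = v0:inf,v1:5,v2:12,v3:inf,v4:9,v5:inf,v6:0,v7:inf
step 2: dist = v0:inf,v1:5,v2:12,v3:inf,v4:9,v5:18,v6:0,v7:inf
step 3: dist = v0:inf,v1:5,v2:12,v3:inf,v4:9,v5:18,v6:0,v7:inf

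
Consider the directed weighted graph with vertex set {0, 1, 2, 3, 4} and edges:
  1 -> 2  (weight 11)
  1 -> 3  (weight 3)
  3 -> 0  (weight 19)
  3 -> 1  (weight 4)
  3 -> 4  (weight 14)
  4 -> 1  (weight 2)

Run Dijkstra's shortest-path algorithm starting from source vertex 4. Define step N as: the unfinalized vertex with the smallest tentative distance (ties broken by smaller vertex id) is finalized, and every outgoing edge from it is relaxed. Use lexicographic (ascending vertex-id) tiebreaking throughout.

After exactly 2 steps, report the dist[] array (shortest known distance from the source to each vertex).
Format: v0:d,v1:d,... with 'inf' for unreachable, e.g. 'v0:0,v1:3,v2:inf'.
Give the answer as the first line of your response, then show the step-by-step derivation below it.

v0:inf,v1:2,v2:13,v3:5,v4:0

step 1: dist = v0:inf,v1:2,v2:inf,v3:inf,v4:0
step 2: dist = v0:inf,v1:2,v2:13,v3:5,v4:0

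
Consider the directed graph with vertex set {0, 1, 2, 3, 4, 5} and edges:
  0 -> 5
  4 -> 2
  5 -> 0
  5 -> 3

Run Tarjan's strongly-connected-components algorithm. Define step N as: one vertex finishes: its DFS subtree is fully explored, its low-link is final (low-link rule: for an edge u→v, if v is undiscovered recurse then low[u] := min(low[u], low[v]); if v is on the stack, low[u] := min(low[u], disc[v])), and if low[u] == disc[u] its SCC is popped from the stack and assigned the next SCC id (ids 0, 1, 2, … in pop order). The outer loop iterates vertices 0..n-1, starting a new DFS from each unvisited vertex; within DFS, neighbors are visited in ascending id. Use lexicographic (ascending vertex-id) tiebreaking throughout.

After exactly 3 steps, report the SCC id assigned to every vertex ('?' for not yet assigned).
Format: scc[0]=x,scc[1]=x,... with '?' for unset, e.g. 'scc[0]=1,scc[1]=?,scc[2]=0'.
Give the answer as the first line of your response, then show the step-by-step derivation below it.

scc[0]=1,scc[1]=?,scc[2]=?,scc[3]=0,scc[4]=?,scc[5]=1

step 1: low=(low[0]=0,low[1]=?,low[2]=?,low[3]=2,low[4]=?,low[5]=0); scc=(scc[0]=?,scc[1]=?,scc[2]=?,scc[3]=0,scc[4]=?,scc[5]=?)
step 2: low=(low[0]=0,low[1]=?,low[2]=?,low[3]=2,low[4]=?,low[5]=0); scc=(scc[0]=?,scc[1]=?,scc[2]=?,scc[3]=0,scc[4]=?,scc[5]=?)
step 3: low=(low[0]=0,low[1]=?,low[2]=?,low[3]=2,low[4]=?,low[5]=0); scc=(scc[0]=1,scc[1]=?,scc[2]=?,scc[3]=0,scc[4]=?,scc[5]=1)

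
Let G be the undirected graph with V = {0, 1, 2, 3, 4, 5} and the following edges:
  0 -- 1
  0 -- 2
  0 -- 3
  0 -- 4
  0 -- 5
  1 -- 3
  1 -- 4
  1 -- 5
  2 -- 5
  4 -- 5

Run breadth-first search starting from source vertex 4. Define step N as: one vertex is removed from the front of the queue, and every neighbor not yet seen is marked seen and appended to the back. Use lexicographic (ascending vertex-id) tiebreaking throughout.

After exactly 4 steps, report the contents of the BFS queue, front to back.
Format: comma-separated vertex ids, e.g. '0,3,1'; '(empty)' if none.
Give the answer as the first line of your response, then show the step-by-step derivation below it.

2,3

step 1: dequeue 4; queue=[0,1,5]; order=4
step 2: dequeue 0; queue=[1,5,2,3]; order=4,0
step 3: dequeue 1; queue=[5,2,3]; order=4,0,1
step 4: dequeue 5; queue=[2,3]; order=4,0,1,5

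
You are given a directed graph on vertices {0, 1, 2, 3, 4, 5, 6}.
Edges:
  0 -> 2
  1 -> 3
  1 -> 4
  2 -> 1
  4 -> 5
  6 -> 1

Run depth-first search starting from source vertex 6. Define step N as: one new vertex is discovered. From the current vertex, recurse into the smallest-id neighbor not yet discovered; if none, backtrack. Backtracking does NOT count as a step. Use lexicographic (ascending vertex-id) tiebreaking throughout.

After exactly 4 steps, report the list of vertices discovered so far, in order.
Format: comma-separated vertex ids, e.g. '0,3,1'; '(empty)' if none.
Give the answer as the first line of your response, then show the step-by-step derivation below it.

6,1,3,4

step 1: discover 6; path=6; order=6
step 2: discover 1; path=6>1; order=6,1
step 3: discover 3; path=6>1>3; order=6,1,3
step 4: discover 4; path=6>1>4; order=6,1,3,4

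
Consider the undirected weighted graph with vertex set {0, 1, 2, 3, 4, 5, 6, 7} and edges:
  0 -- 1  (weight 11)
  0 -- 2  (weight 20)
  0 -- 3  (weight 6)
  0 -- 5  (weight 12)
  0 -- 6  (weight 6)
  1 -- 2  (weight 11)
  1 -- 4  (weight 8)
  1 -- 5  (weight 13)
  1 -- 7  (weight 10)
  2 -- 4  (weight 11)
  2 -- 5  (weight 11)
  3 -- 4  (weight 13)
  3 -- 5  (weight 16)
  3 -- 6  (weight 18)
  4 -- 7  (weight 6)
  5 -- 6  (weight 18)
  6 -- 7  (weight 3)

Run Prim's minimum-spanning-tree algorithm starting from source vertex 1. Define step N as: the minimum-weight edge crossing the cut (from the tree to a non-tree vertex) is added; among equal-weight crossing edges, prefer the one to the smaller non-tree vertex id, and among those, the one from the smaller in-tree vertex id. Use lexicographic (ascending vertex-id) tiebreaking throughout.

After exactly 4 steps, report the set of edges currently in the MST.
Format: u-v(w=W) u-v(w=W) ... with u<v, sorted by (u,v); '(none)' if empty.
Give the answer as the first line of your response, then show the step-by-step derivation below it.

0-6(w=6) 1-4(w=8) 4-7(w=6) 6-7(w=3)

step 1: add edge 1-4 (w=8); MST = {1-4(w=8)}
step 2: add edge 4-7 (w=6); MST = {1-4(w=8) 4-7(w=6)}
step 3: add edge 6-7 (w=3); MST = {1-4(w=8) 4-7(w=6) 6-7(w=3)}
step 4: add edge 0-6 (w=6); MST = {0-6(w=6) 1-4(w=8) 4-7(w=6) 6-7(w=3)}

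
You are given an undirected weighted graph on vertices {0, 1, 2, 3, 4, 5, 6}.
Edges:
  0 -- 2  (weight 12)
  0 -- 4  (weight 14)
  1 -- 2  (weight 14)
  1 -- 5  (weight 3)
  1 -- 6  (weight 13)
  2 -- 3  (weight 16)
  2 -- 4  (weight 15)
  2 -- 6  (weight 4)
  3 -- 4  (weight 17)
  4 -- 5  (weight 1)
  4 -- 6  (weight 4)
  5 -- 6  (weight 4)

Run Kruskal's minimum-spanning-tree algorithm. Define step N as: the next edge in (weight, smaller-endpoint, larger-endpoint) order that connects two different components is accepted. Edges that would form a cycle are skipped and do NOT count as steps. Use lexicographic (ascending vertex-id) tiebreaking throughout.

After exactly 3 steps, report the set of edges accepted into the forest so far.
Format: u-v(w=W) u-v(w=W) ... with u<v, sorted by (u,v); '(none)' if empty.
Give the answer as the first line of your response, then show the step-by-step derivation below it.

1-5(w=3) 2-6(w=4) 4-5(w=1)

step 1: add edge 4-5 (w=1); MST = {4-5(w=1)}
step 2: add edge 1-5 (w=3); MST = {1-5(w=3) 4-5(w=1)}
step 3: add edge 2-6 (w=4); MST = {1-5(w=3) 2-6(w=4) 4-5(w=1)}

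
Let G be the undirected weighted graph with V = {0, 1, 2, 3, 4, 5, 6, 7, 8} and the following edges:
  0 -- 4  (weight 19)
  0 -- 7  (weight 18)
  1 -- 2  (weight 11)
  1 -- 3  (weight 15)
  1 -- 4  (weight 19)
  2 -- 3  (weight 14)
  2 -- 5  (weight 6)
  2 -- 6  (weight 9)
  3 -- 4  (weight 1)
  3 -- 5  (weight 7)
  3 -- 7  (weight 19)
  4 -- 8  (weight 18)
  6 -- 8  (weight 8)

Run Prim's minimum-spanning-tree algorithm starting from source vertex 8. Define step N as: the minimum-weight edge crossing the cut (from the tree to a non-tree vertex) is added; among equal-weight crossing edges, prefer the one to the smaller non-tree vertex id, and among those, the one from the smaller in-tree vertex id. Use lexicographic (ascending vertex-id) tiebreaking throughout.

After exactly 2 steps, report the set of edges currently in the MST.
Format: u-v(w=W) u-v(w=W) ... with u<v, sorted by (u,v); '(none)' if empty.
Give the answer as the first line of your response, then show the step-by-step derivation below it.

2-6(w=9) 6-8(w=8)

step 1: add edge 6-8 (w=8); MST = {6-8(w=8)}
step 2: add edge 2-6 (w=9); MST = {2-6(w=9) 6-8(w=8)}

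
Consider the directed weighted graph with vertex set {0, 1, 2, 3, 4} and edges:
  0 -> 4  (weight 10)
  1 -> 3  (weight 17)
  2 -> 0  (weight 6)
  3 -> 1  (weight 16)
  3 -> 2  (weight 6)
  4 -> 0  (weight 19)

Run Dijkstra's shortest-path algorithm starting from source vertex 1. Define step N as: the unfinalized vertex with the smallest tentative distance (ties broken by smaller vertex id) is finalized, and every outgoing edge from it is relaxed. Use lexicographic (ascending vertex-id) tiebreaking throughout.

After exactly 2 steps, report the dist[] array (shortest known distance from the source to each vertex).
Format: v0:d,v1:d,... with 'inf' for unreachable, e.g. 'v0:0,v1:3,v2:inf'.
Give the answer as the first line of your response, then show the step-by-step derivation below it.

v0:inf,v1:0,v2:23,v3:17,v4:inf

step 1: dist = v0:inf,v1:0,v2:inf,v3:17,v4:inf
step 2: dist = v0:inf,v1:0,v2:23,v3:17,v4:inf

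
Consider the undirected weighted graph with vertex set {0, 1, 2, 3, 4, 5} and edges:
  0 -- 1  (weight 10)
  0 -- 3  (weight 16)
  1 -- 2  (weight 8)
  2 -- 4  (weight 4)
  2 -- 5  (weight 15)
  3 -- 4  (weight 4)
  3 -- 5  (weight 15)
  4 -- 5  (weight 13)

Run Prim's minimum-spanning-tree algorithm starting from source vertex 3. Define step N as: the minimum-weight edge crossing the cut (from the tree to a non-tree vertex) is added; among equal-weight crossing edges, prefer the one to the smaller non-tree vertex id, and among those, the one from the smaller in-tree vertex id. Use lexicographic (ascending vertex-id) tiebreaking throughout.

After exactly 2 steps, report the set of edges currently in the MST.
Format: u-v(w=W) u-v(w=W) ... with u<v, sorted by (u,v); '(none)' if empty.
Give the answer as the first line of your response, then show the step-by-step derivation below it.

2-4(w=4) 3-4(w=4)

step 1: add edge 3-4 (w=4); MST = {3-4(w=4)}
step 2: add edge 2-4 (w=4); MST = {2-4(w=4) 3-4(w=4)}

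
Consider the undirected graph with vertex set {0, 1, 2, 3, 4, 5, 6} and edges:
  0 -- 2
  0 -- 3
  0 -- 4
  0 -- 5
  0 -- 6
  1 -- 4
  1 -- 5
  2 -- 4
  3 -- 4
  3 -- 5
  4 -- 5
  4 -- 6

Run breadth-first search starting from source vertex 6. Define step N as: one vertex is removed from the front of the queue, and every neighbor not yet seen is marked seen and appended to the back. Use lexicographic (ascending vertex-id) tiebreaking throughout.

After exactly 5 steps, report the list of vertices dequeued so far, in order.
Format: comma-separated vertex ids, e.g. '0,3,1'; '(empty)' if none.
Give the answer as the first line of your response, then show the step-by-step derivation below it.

6,0,4,2,3

step 1: dequeue 6; queue=[0,4]; order=6
step 2: dequeue 0; queue=[4,2,3,5]; order=6,0
step 3: dequeue 4; queue=[2,3,5,1]; order=6,0,4
step 4: dequeue 2; queue=[3,5,1]; order=6,0,4,2
step 5: dequeue 3; queue=[5,1]; order=6,0,4,2,3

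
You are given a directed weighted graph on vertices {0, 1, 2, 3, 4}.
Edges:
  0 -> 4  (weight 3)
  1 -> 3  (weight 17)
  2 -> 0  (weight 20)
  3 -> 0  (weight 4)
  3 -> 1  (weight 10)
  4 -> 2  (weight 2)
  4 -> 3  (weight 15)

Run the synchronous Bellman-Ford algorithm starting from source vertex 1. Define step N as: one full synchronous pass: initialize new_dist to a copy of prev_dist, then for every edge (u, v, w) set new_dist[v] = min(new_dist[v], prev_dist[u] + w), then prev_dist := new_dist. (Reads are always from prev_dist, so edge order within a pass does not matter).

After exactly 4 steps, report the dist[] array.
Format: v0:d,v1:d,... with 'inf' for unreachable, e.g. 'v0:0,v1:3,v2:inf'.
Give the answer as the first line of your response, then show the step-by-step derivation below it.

v0:21,v1:0,v2:26,v3:17,v4:24

step 1: dist = v0:inf,v1:0,v2:inf,v3:17,v4:inf
step 2: dist = v0:21,v1:0,v2:inf,v3:17,v4:inf
step 3: dist = v0:21,v1:0,v2:inf,v3:17,v4:24
step 4: dist = v0:21,v1:0,v2:26,v3:17,v4:24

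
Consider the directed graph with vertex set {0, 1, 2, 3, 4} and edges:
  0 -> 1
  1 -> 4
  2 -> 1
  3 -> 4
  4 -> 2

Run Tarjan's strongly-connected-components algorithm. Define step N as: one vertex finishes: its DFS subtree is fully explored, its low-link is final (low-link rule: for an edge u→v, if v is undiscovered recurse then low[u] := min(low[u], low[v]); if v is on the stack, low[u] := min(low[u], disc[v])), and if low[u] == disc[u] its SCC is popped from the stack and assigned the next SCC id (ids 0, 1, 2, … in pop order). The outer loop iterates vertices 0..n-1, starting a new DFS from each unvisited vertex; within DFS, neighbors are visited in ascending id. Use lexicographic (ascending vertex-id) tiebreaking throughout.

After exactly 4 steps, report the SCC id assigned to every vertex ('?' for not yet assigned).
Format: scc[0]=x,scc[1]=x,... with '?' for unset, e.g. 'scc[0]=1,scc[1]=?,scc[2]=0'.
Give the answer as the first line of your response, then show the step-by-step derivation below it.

scc[0]=1,scc[1]=0,scc[2]=0,scc[3]=?,scc[4]=0

step 1: low=(low[0]=0,low[1]=1,low[2]=1,low[3]=?,low[4]=2); scc=(scc[0]=?,scc[1]=?,scc[2]=?,scc[3]=?,scc[4]=?)
step 2: low=(low[0]=0,low[1]=1,low[2]=1,low[3]=?,low[4]=1); scc=(scc[0]=?,scc[1]=?,scc[2]=?,scc[3]=?,scc[4]=?)
step 3: low=(low[0]=0,low[1]=1,low[2]=1,low[3]=?,low[4]=1); scc=(scc[0]=?,scc[1]=0,scc[2]=0,scc[3]=?,scc[4]=0)
step 4: low=(low[0]=0,low[1]=1,low[2]=1,low[3]=?,low[4]=1); scc=(scc[0]=1,scc[1]=0,scc[2]=0,scc[3]=?,scc[4]=0)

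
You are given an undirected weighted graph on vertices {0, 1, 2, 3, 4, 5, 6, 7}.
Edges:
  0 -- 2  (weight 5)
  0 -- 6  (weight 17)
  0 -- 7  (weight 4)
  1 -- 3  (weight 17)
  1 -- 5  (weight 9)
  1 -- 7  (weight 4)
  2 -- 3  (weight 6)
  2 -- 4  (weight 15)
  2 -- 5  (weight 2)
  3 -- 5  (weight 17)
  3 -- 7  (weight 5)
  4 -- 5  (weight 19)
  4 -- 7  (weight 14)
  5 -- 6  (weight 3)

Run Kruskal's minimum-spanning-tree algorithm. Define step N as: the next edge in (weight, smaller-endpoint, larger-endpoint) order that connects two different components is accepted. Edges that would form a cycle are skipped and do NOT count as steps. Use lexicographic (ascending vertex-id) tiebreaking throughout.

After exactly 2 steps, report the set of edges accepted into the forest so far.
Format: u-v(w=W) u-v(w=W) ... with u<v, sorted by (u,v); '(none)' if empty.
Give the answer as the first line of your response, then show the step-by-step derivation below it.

2-5(w=2) 5-6(w=3)

step 1: add edge 2-5 (w=2); MST = {2-5(w=2)}
step 2: add edge 5-6 (w=3); MST = {2-5(w=2) 5-6(w=3)}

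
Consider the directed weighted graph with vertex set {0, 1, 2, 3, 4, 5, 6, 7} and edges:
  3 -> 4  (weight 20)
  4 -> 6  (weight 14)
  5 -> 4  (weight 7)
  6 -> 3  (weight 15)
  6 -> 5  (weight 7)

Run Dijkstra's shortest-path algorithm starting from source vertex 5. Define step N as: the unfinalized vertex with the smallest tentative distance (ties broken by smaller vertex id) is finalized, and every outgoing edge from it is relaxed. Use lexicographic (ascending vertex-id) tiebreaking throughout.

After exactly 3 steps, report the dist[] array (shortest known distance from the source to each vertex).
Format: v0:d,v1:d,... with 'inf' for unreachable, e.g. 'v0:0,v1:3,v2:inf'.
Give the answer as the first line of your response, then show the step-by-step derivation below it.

v0:inf,v1:inf,v2:inf,v3:36,v4:7,v5:0,v6:21,v7:inf

step 1: dist = v0:inf,v1:inf,v2:inf,v3:inf,v4:7,v5:0,v6:inf,v7:inf
step 2: dist = v0:inf,v1:inf,v2:inf,v3:inf,v4:7,v5:0,v6:21,v7:inf
step 3: dist = v0:inf,v1:inf,v2:inf,v3:36,v4:7,v5:0,v6:21,v7:inf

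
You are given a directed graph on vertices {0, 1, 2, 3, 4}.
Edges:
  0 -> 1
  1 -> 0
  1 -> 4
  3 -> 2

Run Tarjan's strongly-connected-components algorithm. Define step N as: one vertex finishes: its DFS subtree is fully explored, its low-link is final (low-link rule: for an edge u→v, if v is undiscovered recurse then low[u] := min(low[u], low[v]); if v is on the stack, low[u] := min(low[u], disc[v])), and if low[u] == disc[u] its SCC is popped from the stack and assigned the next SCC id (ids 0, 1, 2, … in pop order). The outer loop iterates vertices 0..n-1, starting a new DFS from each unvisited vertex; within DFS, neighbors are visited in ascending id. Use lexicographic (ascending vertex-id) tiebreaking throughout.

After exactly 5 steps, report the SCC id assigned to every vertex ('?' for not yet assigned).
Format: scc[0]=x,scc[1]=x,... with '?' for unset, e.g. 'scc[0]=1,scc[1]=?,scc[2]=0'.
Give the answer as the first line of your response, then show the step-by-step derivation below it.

scc[0]=1,scc[1]=1,scc[2]=2,scc[3]=3,scc[4]=0

step 1: low=(low[0]=0,low[1]=0,low[2]=?,low[3]=?,low[4]=2); scc=(scc[0]=?,scc[1]=?,scc[2]=?,scc[3]=?,scc[4]=0)
step 2: low=(low[0]=0,low[1]=0,low[2]=?,low[3]=?,low[4]=2); scc=(scc[0]=?,scc[1]=?,scc[2]=?,scc[3]=?,scc[4]=0)
step 3: low=(low[0]=0,low[1]=0,low[2]=?,low[3]=?,low[4]=2); scc=(scc[0]=1,scc[1]=1,scc[2]=?,scc[3]=?,scc[4]=0)
step 4: low=(low[0]=0,low[1]=0,low[2]=3,low[3]=?,low[4]=2); scc=(scc[0]=1,scc[1]=1,scc[2]=2,scc[3]=?,scc[4]=0)
step 5: low=(low[0]=0,low[1]=0,low[2]=3,low[3]=4,low[4]=2); scc=(scc[0]=1,scc[1]=1,scc[2]=2,scc[3]=3,scc[4]=0)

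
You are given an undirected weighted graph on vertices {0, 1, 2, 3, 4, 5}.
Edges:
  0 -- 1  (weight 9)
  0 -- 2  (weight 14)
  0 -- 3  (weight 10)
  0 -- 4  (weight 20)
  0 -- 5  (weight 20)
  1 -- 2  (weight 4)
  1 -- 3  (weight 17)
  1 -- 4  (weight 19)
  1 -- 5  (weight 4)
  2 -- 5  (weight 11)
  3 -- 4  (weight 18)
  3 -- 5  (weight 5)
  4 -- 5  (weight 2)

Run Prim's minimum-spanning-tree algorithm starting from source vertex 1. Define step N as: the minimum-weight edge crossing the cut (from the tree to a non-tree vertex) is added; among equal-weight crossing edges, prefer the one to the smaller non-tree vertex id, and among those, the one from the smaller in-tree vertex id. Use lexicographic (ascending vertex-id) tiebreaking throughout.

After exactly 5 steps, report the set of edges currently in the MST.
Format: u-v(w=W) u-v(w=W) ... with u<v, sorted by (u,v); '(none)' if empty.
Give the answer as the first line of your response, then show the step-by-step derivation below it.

0-1(w=9) 1-2(w=4) 1-5(w=4) 3-5(w=5) 4-5(w=2)

step 1: add edge 1-2 (w=4); MST = {1-2(w=4)}
step 2: add edge 1-5 (w=4); MST = {1-2(w=4) 1-5(w=4)}
step 3: add edge 4-5 (w=2); MST = {1-2(w=4) 1-5(w=4) 4-5(w=2)}
step 4: add edge 3-5 (w=5); MST = {1-2(w=4) 1-5(w=4) 3-5(w=5) 4-5(w=2)}
step 5: add edge 0-1 (w=9); MST = {0-1(w=9) 1-2(w=4) 1-5(w=4) 3-5(w=5) 4-5(w=2)}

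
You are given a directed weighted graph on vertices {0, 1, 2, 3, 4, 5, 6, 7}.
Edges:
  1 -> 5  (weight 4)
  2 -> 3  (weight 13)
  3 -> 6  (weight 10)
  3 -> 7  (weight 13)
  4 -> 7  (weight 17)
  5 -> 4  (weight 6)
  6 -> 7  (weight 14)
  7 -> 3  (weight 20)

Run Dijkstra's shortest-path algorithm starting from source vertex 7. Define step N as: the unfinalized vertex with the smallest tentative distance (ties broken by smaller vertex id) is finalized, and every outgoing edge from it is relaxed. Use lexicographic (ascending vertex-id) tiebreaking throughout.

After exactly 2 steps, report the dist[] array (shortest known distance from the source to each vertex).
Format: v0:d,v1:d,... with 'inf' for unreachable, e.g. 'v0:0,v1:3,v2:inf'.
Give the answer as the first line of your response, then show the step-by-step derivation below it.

v0:inf,v1:inf,v2:inf,v3:20,v4:inf,v5:inf,v6:30,v7:0

step 1: dist = v0:inf,v1:inf,v2:inf,v3:20,v4:inf,v5:inf,v6:inf,v7:0
step 2: dist = v0:inf,v1:inf,v2:inf,v3:20,v4:inf,v5:inf,v6:30,v7:0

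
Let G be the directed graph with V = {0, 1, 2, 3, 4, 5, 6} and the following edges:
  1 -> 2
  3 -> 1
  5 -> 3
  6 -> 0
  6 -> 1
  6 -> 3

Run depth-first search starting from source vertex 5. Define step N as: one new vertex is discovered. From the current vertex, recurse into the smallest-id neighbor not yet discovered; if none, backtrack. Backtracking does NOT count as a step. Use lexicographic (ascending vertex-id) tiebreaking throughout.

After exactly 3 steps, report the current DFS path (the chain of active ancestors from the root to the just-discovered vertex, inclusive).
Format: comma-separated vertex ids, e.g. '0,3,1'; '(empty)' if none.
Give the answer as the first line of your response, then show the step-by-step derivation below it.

5,3,1

step 1: discover 5; path=5; order=5
step 2: discover 3; path=5>3; order=5,3
step 3: discover 1; path=5>3>1; order=5,3,1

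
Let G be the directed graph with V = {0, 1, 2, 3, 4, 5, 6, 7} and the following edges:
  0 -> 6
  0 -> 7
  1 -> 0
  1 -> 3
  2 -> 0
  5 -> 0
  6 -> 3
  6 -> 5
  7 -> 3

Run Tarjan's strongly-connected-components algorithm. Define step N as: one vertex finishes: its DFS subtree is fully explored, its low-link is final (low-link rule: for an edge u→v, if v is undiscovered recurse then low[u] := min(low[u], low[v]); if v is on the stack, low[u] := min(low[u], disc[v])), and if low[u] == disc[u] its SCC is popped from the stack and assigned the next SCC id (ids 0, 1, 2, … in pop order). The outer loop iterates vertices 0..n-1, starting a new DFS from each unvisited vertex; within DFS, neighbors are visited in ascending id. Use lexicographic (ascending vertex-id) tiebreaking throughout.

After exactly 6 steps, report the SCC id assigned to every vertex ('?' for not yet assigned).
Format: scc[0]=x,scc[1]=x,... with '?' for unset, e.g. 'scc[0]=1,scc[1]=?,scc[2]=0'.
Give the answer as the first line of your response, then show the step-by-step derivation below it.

scc[0]=2,scc[1]=3,scc[2]=?,scc[3]=0,scc[4]=?,scc[5]=2,scc[6]=2,scc[7]=1

step 1: low=(low[0]=0,low[1]=?,low[2]=?,low[3]=2,low[4]=?,low[5]=?,low[6]=1,low[7]=?); scc=(scc[0]=?,scc[1]=?,scc[2]=?,scc[3]=0,scc[4]=?,scc[5]=?,scc[6]=?,scc[7]=?)
step 2: low=(low[0]=0,low[1]=?,low[2]=?,low[3]=2,low[4]=?,low[5]=0,low[6]=1,low[7]=?); scc=(scc[0]=?,scc[1]=?,scc[2]=?,scc[3]=0,scc[4]=?,scc[5]=?,scc[6]=?,scc[7]=?)
step 3: low=(low[0]=0,low[1]=?,low[2]=?,low[3]=2,low[4]=?,low[5]=0,low[6]=0,low[7]=?); scc=(scc[0]=?,scc[1]=?,scc[2]=?,scc[3]=0,scc[4]=?,scc[5]=?,scc[6]=?,scc[7]=?)
step 4: low=(low[0]=0,low[1]=?,low[2]=?,low[3]=2,low[4]=?,low[5]=0,low[6]=0,low[7]=4); scc=(scc[0]=?,scc[1]=?,scc[2]=?,scc[3]=0,scc[4]=?,scc[5]=?,scc[6]=?,scc[7]=1)
step 5: low=(low[0]=0,low[1]=?,low[2]=?,low[3]=2,low[4]=?,low[5]=0,low[6]=0,low[7]=4); scc=(scc[0]=2,scc[1]=?,scc[2]=?,scc[3]=0,scc[4]=?,scc[5]=2,scc[6]=2,scc[7]=1)
step 6: low=(low[0]=0,low[1]=5,low[2]=?,low[3]=2,low[4]=?,low[5]=0,low[6]=0,low[7]=4); scc=(scc[0]=2,scc[1]=3,scc[2]=?,scc[3]=0,scc[4]=?,scc[5]=2,scc[6]=2,scc[7]=1)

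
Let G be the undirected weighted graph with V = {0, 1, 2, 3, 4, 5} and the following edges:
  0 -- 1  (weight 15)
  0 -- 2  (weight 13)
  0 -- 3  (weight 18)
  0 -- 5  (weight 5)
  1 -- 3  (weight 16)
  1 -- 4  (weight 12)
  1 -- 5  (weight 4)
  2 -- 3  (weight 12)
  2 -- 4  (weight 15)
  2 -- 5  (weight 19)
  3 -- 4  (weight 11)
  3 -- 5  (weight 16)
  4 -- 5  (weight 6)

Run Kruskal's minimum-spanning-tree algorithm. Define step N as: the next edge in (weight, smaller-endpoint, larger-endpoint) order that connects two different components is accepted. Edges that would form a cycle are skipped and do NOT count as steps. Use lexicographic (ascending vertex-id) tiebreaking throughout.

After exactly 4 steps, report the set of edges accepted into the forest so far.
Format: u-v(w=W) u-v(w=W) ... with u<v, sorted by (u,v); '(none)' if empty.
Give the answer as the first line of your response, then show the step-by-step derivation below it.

0-5(w=5) 1-5(w=4) 3-4(w=11) 4-5(w=6)

step 1: add edge 1-5 (w=4); MST = {1-5(w=4)}
step 2: add edge 0-5 (w=5); MST = {0-5(w=5) 1-5(w=4)}
step 3: add edge 4-5 (w=6); MST = {0-5(w=5) 1-5(w=4) 4-5(w=6)}
step 4: add edge 3-4 (w=11); MST = {0-5(w=5) 1-5(w=4) 3-4(w=11) 4-5(w=6)}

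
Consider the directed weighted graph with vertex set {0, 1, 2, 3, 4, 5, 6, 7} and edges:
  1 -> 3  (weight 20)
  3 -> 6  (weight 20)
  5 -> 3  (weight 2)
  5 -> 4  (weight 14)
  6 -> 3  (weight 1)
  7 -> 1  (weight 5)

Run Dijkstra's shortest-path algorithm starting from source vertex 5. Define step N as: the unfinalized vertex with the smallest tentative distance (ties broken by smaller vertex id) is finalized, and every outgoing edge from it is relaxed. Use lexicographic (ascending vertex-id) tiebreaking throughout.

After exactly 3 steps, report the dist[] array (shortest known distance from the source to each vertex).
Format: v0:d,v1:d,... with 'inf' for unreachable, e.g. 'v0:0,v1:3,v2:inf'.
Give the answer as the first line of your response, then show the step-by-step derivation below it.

v0:inf,v1:inf,v2:inf,v3:2,v4:14,v5:0,v6:22,v7:inf

step 1: dist = v0:inf,v1:inf,v2:inf,v3:2,v4:14,v5:0,v6:inf,v7:inf
step 2: dist = v0:inf,v1:inf,v2:inf,v3:2,v4:14,v5:0,v6:22,v7:inf
step 3: dist = v0:inf,v1:inf,v2:inf,v3:2,v4:14,v5:0,v6:22,v7:inf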